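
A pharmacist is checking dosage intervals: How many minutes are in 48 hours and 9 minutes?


Hours: 48
Minutes: 9
Convert hours to minutes: 48 x 60 = 2880
Add remaining minutes: 2880 + 9 = 2889

2889


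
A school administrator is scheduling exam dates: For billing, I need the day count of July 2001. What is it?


Month: July
Year: 2001
July is a 31-day month
Total: 31 days

31


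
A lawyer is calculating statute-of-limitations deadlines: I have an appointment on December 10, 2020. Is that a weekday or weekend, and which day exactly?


Date: 2020-12-10
January 1, 2020 is a Wednesday
Day of year: 345
Offset from Jan 1: 344 days
344 mod 7 = 1
Result: Thursday

Thursday


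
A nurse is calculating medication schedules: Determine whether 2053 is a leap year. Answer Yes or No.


Year: 2053
Divisible by 4? 2053 / 4 = 513.25 -> No
Not divisible by 4, so NOT a leap year

No


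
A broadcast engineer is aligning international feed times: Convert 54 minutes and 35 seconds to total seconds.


Minutes: 54
Extra seconds: 35
Seconds per minute: 60
Minutes to seconds: 54 x 60 = 3240
Total: 3240 + 35 = 3275

3275


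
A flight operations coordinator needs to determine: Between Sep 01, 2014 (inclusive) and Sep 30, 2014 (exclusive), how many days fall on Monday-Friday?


Start: 2014-09-01 (Monday)
End (exclusive): 2014-09-30 (Tuesday)
Total calendar days: 29
Full weeks: 29 // 7 = 4 -> 20 weekdays
Remaining 1 days starting on Monday:
  Mon(w) -> 1 weekdays
Total business days: 20 + 1 = 21

21


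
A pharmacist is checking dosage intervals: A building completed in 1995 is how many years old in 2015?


Birth year: 1995
Current year: 2015
Age = current year - birth year
Age = 2015 - 1995 = 20

20


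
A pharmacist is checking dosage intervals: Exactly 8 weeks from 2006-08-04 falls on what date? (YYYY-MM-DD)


Start: 2006-08-04
Weeks to add: 8
Convert to days: 8 x 7 = 56 days
Add 56 days to 2006-08-04
Result: 2006-09-29

2006-09-29


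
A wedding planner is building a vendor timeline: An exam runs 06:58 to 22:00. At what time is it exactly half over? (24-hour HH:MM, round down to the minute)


Start time: 06:58 = 418 minutes from midnight
End time: 22:00 = 1320 minutes from midnight
Sum: 418 + 1320 = 1738
Midpoint: 1738 / 2 = 869 minutes
Convert: 869 / 60 = 14 hours, 29 minutes
Result: 14:29

14:29


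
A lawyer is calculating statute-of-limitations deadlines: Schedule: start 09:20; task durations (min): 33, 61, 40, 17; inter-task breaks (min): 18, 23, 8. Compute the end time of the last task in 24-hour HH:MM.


Start: 09:20 = 560 min from midnight
  after task 1 (33 min): 09:53
  after break (18 min): 10:11
  after task 2 (61 min): 11:12
  after break (23 min): 11:35
  after task 3 (40 min): 12:15
  after break (8 min): 12:23
  after task 4 (17 min): 12:40
Total elapsed: 200 minutes
End time: 12:40

12:40


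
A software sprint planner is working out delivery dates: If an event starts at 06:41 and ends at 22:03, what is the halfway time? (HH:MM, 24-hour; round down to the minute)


Start time: 06:41 = 401 minutes from midnight
End time: 22:03 = 1323 minutes from midnight
Sum: 401 + 1323 = 1724
Midpoint: 1724 / 2 = 862 minutes
Convert: 862 / 60 = 14 hours, 22 minutes
Result: 14:22

14:22


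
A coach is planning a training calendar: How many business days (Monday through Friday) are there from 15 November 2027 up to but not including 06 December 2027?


Start: 2027-11-15 (Monday)
End (exclusive): 2027-12-06 (Monday)
Total calendar days: 21
Full weeks: 21 // 7 = 3 -> 15 weekdays
Remaining 0 days starting on Monday:
Total business days: 15 + 0 = 15

15


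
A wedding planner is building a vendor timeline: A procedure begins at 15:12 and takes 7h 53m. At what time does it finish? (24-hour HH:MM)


Start time: 15:12
Adding: 7 hours 53 minutes
Minutes: 12 + 53 = 65
Minute overflow: 65 >= 60, so carry 1 hour, minutes = 5
Hours: 15 + 7 + 1 = 23
Result: 23:05

23:05


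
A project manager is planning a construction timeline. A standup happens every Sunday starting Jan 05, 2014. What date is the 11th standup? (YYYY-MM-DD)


First occurrence: 2014-01-05 (occurrence 1)
Each occurrence is 7 days after the previous.
Occurrence 11 is 10 weeks after the first.
10 weeks = 70 days
2014-01-05 + 70 days = 2014-03-16

2014-03-16


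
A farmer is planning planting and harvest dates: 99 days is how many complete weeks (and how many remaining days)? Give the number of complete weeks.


Total days: 99
Days per week: 7
Division: 99 / 7 = 14 remainder 1
Complete weeks: 14
Remaining days: 1

14


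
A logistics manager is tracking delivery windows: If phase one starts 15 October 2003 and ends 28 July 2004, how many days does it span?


Start date: 2003-10-15
End date: 2004-07-28
Oct 2003: +17 days
Nov 2003: +30 days
Dec 2003: +31 days
... (7 more months)
Total: 287 days

287


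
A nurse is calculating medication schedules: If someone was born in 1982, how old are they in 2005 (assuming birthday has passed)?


Birth year: 1982
Current year: 2005
Age = current year - birth year
Age = 2005 - 1982 = 23

23


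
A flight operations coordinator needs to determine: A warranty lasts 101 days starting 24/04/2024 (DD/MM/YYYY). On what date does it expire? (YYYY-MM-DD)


Start: 2024-04-24
Adding 101 days
Days remaining in April: 6
After April: 95 days still to add
May 2024: 31 days, 64 remaining
June 2024: 30 days, 34 remaining
July 2024: 31 days, 3 remaining
August 2024 has 31 days, need 3
Result: 2024-08-03

2024-08-03


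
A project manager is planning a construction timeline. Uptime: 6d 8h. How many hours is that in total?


Days: 6
Extra hours: 8
Hours per day: 24
Days to hours: 6 x 24 = 144
Total: 144 + 8 = 152

152


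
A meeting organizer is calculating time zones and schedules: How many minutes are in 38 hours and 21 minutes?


Hours: 38
Minutes: 21
Convert hours to minutes: 38 x 60 = 2280
Add remaining minutes: 2280 + 21 = 2301

2301


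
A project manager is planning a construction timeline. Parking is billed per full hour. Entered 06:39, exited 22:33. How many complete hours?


Start: 06:39
End: 22:33
Hour difference: 22 - 6 = 16 hours
Minute difference: 33 - 39 = -6 minutes
Total minutes: 954
Complete hours: 954 / 60 = 15 (remainder 54)

15


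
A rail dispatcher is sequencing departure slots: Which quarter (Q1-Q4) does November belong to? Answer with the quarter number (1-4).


Month: November (month 11)
Q1: January-March (months 1-3)
Q2: April-June (months 4-6)
Q3: July-September (months 7-9)
Q4: October-December (months 10-12)
Month 11 falls in Q4

4


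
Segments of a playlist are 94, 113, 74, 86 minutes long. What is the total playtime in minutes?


Durations: 94, 113, 74, 86
Running sum: 94
+ 113 = 207
+ 74 = 281
+ 86 = 367
Total duration: 367 minutes
That is 6 hours and 7 minutes

367


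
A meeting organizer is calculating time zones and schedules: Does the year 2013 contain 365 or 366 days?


Year: 2013
Check leap year rules:
Divisible by 4? No
2013 is not a leap year
Days: 365

365


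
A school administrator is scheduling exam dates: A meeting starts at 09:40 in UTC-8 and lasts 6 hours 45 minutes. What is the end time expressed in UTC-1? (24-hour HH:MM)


Start: 09:40 in UTC-8
Step 1 - add duration:
  minutes: 40 + 45 = 85 (carry 1h)
  hours: 9 + 6 + 1 = 16
  end in UTC-8: 16:25
Step 2 - convert UTC-8 -> UTC-1:
  offset difference: -1 - (-8) = 7 hours
  16 + (7) = 23 -> mod 24 = 23
Result: 23:25 in UTC-1

23:25


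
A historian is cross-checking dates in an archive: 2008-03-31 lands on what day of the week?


Date: 2008-03-31
January 1, 2008 is a Tuesday
Day of year: 91
Offset from Jan 1: 90 days
90 mod 7 = 6
Result: Monday

Monday


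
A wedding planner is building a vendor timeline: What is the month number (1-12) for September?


Calendar month order:
8. August
9. September <--
10. October
September is month number 9

9


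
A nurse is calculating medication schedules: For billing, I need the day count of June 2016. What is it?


Month: June
Year: 2016
June is a 30-day month
Total: 30 days

30


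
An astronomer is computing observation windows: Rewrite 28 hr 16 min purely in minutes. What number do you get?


Hours: 28
Extra minutes: 16
Minutes per hour: 60
Hours to minutes: 28 x 60 = 1680
Total: 1680 + 16 = 1696

1696


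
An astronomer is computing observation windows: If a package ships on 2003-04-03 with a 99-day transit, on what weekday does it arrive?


Start: 2003-04-03 (Thursday)
Step 1 - find target date: add 99 days
  2003-04-03 + 99 days = 2003-07-11
Step 2 - day of week:
  99 mod 7 = 1
  Thursday + 1 days -> Friday
Result: Friday (2003-07-11)

Friday


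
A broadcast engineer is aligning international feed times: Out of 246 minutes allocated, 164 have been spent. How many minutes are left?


Total budget: 246 minutes
Time used: 164 minutes
Remaining: 246 - 164 = 82 minutes
Percent used: 66.7%
Percent remaining: 33.3%

82


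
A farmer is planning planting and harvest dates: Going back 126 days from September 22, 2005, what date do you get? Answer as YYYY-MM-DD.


Start: 2005-09-22
Subtracting 126 days
Days already passed in September: 22
After going back through September: 104 more days to subtract
August 2005: 31 days, 73 remaining
July 2005: 31 days, 42 remaining
June 2005: 30 days, 12 remaining
May 2005 has 31 days, need 12
Result: 2005-05-19

2005-05-19


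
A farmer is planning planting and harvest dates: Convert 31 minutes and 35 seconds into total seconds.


Minutes: 31
Seconds: 35
Convert minutes to seconds: 31 x 60 = 1860
Add remaining seconds: 1860 + 35 = 1895

1895


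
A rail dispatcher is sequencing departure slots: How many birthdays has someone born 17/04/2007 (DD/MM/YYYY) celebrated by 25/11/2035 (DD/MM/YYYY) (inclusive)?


Birth: 2007-04-17
Reference: 2035-11-25
Year difference: 2035 - 2007 = 28
Has birthday (04-17) occurred by 11-25? Yes
Age in full years: 28

28


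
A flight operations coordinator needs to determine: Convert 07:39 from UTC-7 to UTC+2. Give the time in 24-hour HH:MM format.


Local time: 07:39 at UTC-7 (offset -7h)
Target zone: UTC+2 (offset 2h)
Difference: 2 - (-7) = 9 hours
Calculation: 7 + (9) = 16
Result: 16:39

16:39


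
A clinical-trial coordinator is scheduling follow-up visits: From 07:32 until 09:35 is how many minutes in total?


Start time: 07:32 = 452 minutes from midnight
End time: 09:35 = 575 minutes from midnight
Difference: 575 - 452 = 123 minutes
That is 2 hours and 3 minutes

123


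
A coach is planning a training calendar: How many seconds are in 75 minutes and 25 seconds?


Minutes: 75
Extra seconds: 25
Seconds per minute: 60
Minutes to seconds: 75 x 60 = 4500
Total: 4500 + 25 = 4525

4525


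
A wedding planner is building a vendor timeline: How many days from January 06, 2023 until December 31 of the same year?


Start: January 06, 2023
End: December 31, 2023
Days left in January: 25
February: 28
March: 31
April: 30
May: 31
... plus remaining months
Sum of remaining months: 334
Total: 25 + 334 = 359

359


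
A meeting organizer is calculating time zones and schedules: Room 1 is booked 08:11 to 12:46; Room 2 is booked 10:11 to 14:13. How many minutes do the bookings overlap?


Interval A: [491, 766] minutes from midnight
Interval B: [611, 853] minutes from midnight
Overlap start = max(491, 611) = 611
Overlap end = min(766, 853) = 766
Overlap = 766 - 611 = 155 minutes

155


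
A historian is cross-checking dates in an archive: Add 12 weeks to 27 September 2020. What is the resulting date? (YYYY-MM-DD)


Start: 2020-09-27
Weeks to add: 12
Convert to days: 12 x 7 = 84 days
Add 84 days to 2020-09-27
Result: 2020-12-20

2020-12-20


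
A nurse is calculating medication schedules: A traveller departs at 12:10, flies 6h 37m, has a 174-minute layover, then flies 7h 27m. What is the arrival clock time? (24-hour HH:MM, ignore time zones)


Depart: 12:10
Leg 1: +397 min -> 18:47
Layover: +174 min -> 21:41
Leg 2: +447 min -> 05:08
Total travel: 1018 minutes = 16h 58m
Arrival: 05:08

05:08


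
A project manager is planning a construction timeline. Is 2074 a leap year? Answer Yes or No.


Year: 2074
Divisible by 4? 2074 / 4 = 518.5 -> No
Not divisible by 4, so NOT a leap year

No


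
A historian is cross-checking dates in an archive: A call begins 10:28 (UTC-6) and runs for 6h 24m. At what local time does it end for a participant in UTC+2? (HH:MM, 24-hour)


Start: 10:28 in UTC-6
Step 1 - add duration:
  minutes: 28 + 24 = 52
  hours: 10 + 6 + 0 = 16
  end in UTC-6: 16:52
Step 2 - convert UTC-6 -> UTC+2:
  offset difference: 2 - (-6) = 8 hours
  16 + (8) = 24 -> mod 24 = 0
Result: 00:52 in UTC+2

00:52


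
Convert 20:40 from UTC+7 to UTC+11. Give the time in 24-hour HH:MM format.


Local time: 20:40 at UTC+7 (offset 7h)
Target zone: UTC+11 (offset 11h)
Difference: 11 - (7) = 4 hours
Calculation: 20 + (4) = 24
Wraparound: (24) mod 24 = 0
Result: 00:40

00:40


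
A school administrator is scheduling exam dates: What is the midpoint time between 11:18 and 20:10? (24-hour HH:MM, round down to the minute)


Start time: 11:18 = 678 minutes from midnight
End time: 20:10 = 1210 minutes from midnight
Sum: 678 + 1210 = 1888
Midpoint: 1888 / 2 = 944 minutes
Convert: 944 / 60 = 15 hours, 44 minutes
Result: 15:44

15:44


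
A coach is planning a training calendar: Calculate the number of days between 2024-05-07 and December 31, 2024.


Start: May 07, 2024
End: December 31, 2024
Days left in May: 24
June: 30
July: 31
August: 31
September: 30
... plus remaining months
Sum of remaining months: 214
Total: 24 + 214 = 238

238


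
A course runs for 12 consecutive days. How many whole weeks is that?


Total days: 12
Days per week: 7
Division: 12 / 7 = 1 remainder 5
Complete weeks: 1
Remaining days: 5

1


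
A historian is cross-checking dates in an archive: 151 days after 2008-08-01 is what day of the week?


Start: 2008-08-01 (Friday)
Step 1 - find target date: add 151 days
  2008-08-01 + 151 days = 2008-12-30
Step 2 - day of week:
  151 mod 7 = 4
  Friday + 4 days -> Tuesday
Result: Tuesday (2008-12-30)

Tuesday


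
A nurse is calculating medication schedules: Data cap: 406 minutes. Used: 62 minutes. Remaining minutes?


Total budget: 406 minutes
Time used: 62 minutes
Remaining: 406 - 62 = 344 minutes
Percent used: 15.3%
Percent remaining: 84.7%

344


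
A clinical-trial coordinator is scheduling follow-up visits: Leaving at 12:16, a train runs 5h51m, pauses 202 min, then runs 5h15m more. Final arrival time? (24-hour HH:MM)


Depart: 12:16
Leg 1: +351 min -> 18:07
Layover: +202 min -> 21:29
Leg 2: +315 min -> 02:44
Total travel: 868 minutes = 14h 28m
Arrival: 02:44

02:44


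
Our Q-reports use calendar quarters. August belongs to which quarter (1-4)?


Month: August (month 8)
Q1: January-March (months 1-3)
Q2: April-June (months 4-6)
Q3: July-September (months 7-9)
Q4: October-December (months 10-12)
Month 8 falls in Q3

3


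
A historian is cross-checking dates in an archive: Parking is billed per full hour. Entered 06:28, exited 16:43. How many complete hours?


Start: 06:28
End: 16:43
Hour difference: 16 - 6 = 10 hours
Minute difference: 43 - 28 = 15 minutes
Total minutes: 615
Complete hours: 615 / 60 = 10 (remainder 15)

10


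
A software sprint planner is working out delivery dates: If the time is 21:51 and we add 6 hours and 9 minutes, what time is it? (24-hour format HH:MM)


Start time: 21:51
Adding: 6 hours 9 minutes
Minutes: 51 + 9 = 60
Minute overflow: 60 >= 60, so carry 1 hour, minutes = 0
Hours: 21 + 6 + 1 = 28
Hour wraparound: 28 mod 24 = 4
Result: 04:00

04:00


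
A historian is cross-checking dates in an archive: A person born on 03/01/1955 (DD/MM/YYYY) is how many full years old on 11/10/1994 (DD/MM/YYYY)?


Birth: 1955-01-03
Reference: 1994-10-11
Year difference: 1994 - 1955 = 39
Has birthday (01-03) occurred by 10-11? Yes
Age in full years: 39

39


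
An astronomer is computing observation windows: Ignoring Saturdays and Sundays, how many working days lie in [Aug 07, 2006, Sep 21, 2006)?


Start: 2006-08-07 (Monday)
End (exclusive): 2006-09-21 (Thursday)
Total calendar days: 45
Full weeks: 45 // 7 = 6 -> 30 weekdays
Remaining 3 days starting on Monday:
  Mon(w), Tue(w), Wed(w) -> 3 weekdays
Total business days: 30 + 3 = 33

33


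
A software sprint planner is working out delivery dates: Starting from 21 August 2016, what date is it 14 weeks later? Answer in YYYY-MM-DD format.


Start: 2016-08-21
Weeks to add: 14
Convert to days: 14 x 7 = 98 days
Add 98 days to 2016-08-21
Result: 2016-11-27

2016-11-27


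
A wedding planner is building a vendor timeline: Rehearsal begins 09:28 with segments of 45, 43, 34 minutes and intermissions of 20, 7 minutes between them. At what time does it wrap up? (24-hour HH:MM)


Start: 09:28 = 568 min from midnight
  after task 1 (45 min): 10:13
  after break (20 min): 10:33
  after task 2 (43 min): 11:16
  after break (7 min): 11:23
  after task 3 (34 min): 11:57
Total elapsed: 149 minutes
End time: 11:57

11:57


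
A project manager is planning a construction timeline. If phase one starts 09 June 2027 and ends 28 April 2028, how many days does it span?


Start date: 2027-06-09
End date: 2028-04-28
Jun 2027: +22 days
Jul 2027: +31 days
Aug 2027: +31 days
... (8 more months)
Total: 324 days

324


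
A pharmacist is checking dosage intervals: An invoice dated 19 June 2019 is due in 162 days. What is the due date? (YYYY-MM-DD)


Start: 2019-06-19
Adding 162 days
Days remaining in June: 11
After June: 151 days still to add
July 2019: 31 days, 120 remaining
August 2019: 31 days, 89 remaining
September 2019: 30 days, 59 remaining
October 2019: 31 days, 28 remaining
Result: 2019-11-28

2019-11-28


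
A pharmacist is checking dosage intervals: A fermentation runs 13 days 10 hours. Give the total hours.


Days: 13
Extra hours: 10
Hours per day: 24
Days to hours: 13 x 24 = 312
Total: 312 + 10 = 322

322


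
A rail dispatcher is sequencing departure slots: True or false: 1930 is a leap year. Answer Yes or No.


Year: 1930
Divisible by 4? 1930 / 4 = 482.5 -> No
Not divisible by 4, so NOT a leap year

No


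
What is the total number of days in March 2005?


Month: March
Year: 2005
March is a 31-day month
Total: 31 days

31


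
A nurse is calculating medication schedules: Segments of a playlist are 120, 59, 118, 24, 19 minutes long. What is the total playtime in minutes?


Durations: 120, 59, 118, 24, 19
Running sum: 120
+ 59 = 179
+ 118 = 297
+ 24 = 321
+ 19 = 340
Total duration: 340 minutes
That is 5 hours and 40 minutes

340


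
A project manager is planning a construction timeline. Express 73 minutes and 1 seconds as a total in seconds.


Minutes: 73
Seconds: 1
Convert minutes to seconds: 73 x 60 = 4380
Add remaining seconds: 4380 + 1 = 4381

4381


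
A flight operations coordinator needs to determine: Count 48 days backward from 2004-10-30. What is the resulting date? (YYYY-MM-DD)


Start: 2004-10-30
Subtracting 48 days
Days already passed in October: 30
After going back through October: 18 more days to subtract
September 2004 has 30 days, need 18
Result: 2004-09-12

2004-09-12


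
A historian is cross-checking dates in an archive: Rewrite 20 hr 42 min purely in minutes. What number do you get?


Hours: 20
Extra minutes: 42
Minutes per hour: 60
Hours to minutes: 20 x 60 = 1200
Total: 1200 + 42 = 1242

1242


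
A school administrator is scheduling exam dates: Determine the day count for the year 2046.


Year: 2046
Check leap year rules:
Divisible by 4? No
2046 is not a leap year
Days: 365

365


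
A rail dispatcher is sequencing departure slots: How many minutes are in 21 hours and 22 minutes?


Hours: 21
Minutes: 22
Convert hours to minutes: 21 x 60 = 1260
Add remaining minutes: 1260 + 22 = 1282

1282


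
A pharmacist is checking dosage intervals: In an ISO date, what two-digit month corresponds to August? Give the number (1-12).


Calendar month order:
7. July
8. August <--
9. September
August is month number 8

8


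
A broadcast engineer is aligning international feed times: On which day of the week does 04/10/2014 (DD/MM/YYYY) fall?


Date: 2014-10-04
January 1, 2014 is a Wednesday
Day of year: 277
Offset from Jan 1: 276 days
276 mod 7 = 3
Result: Saturday

Saturday


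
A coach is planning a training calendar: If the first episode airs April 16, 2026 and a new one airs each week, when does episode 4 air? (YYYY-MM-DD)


First occurrence: 2026-04-16 (occurrence 1)
Each occurrence is 7 days after the previous.
Occurrence 4 is 3 weeks after the first.
3 weeks = 21 days
2026-04-16 + 21 days = 2026-05-07

2026-05-07


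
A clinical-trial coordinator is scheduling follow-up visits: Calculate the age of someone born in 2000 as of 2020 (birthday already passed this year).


Birth year: 2000
Current year: 2020
Age = current year - birth year
Age = 2020 - 2000 = 20

20


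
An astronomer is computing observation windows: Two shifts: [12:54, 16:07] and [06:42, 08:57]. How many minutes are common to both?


Interval A: [774, 967] minutes from midnight
Interval B: [402, 537] minutes from midnight
Overlap start = max(774, 402) = 774
Overlap end = min(967, 537) = 537
End <= start, so the intervals do not overlap: 0 minutes

0


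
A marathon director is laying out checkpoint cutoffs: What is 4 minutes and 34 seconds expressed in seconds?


Minutes: 4
Extra seconds: 34
Seconds per minute: 60
Minutes to seconds: 4 x 60 = 240
Total: 240 + 34 = 274

274


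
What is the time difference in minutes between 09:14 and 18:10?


Start time: 09:14 = 554 minutes from midnight
End time: 18:10 = 1090 minutes from midnight
Difference: 1090 - 554 = 536 minutes
That is 8 hours and 56 minutes

536


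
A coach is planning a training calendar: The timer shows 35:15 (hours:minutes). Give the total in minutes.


Hours: 35
Minutes: 15
Convert hours to minutes: 35 x 60 = 2100
Add remaining minutes: 2100 + 15 = 2115

2115


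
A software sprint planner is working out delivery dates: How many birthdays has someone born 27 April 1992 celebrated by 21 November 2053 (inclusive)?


Birth: 1992-04-27
Reference: 2053-11-21
Year difference: 2053 - 1992 = 61
Has birthday (04-27) occurred by 11-21? Yes
Age in full years: 61

61


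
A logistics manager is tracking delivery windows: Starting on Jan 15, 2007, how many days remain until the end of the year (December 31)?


Start: January 15, 2007
End: December 31, 2007
Days left in January: 16
February: 28
March: 31
April: 30
May: 31
... plus remaining months
Sum of remaining months: 334
Total: 16 + 334 = 350

350


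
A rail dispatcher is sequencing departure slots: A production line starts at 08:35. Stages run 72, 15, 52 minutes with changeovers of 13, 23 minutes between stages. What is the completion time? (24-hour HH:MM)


Start: 08:35 = 515 min from midnight
  after task 1 (72 min): 09:47
  after break (13 min): 10:00
  after task 2 (15 min): 10:15
  after break (23 min): 10:38
  after task 3 (52 min): 11:30
Total elapsed: 175 minutes
End time: 11:30

11:30


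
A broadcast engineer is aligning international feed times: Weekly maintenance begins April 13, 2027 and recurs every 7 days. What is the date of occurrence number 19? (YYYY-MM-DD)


First occurrence: 2027-04-13 (occurrence 1)
Each occurrence is 7 days after the previous.
Occurrence 19 is 18 weeks after the first.
18 weeks = 126 days
2027-04-13 + 126 days = 2027-08-17

2027-08-17


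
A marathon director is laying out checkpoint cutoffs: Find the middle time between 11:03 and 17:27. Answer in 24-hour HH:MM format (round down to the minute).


Start time: 11:03 = 663 minutes from midnight
End time: 17:27 = 1047 minutes from midnight
Sum: 663 + 1047 = 1710
Midpoint: 1710 / 2 = 855 minutes
Convert: 855 / 60 = 14 hours, 15 minutes
Result: 14:15

14:15


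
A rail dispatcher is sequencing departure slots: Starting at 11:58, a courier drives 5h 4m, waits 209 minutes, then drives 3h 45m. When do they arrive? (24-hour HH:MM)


Depart: 11:58
Leg 1: +304 min -> 17:02
Layover: +209 min -> 20:31
Leg 2: +225 min -> 00:16
Total travel: 738 minutes = 12h 18m
Arrival: 00:16

00:16


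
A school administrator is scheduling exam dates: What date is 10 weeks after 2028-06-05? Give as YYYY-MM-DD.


Start: 2028-06-05
Weeks to add: 10
Convert to days: 10 x 7 = 70 days
Add 70 days to 2028-06-05
Result: 2028-08-14

2028-08-14


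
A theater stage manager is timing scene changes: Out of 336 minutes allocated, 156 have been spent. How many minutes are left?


Total budget: 336 minutes
Time used: 156 minutes
Remaining: 336 - 156 = 180 minutes
Percent used: 46.4%
Percent remaining: 53.6%

180


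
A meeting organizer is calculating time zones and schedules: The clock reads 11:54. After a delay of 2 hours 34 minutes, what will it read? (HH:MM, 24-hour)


Start time: 11:54
Adding: 2 hours 34 minutes
Minutes: 54 + 34 = 88
Minute overflow: 88 >= 60, so carry 1 hour, minutes = 28
Hours: 11 + 2 + 1 = 14
Result: 14:28

14:28


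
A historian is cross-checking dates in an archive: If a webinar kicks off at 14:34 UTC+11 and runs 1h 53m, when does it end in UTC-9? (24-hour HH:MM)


Start: 14:34 in UTC+11
Step 1 - add duration:
  minutes: 34 + 53 = 87 (carry 1h)
  hours: 14 + 1 + 1 = 16
  end in UTC+11: 16:27
Step 2 - convert UTC+11 -> UTC-9:
  offset difference: -9 - (11) = -20 hours
  16 + (-20) = -4 -> mod 24 = 20
Result: 20:27 in UTC-9

20:27


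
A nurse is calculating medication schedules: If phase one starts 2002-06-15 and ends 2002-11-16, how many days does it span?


Start date: 2002-06-15
End date: 2002-11-16
Jun 2002: +16 days
Jul 2002: +31 days
Aug 2002: +31 days
... (3 more months)
Total: 154 days

154


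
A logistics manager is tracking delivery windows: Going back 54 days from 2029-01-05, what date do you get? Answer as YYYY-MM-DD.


Start: 2029-01-05
Subtracting 54 days
Days already passed in January: 5
After going back through January: 49 more days to subtract
December 2028: 31 days, 18 remaining
November 2028 has 30 days, need 18
Result: 2028-11-12

2028-11-12


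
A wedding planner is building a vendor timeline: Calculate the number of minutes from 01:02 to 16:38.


Start time: 01:02 = 62 minutes from midnight
End time: 16:38 = 998 minutes from midnight
Difference: 998 - 62 = 936 minutes
That is 15 hours and 36 minutes

936


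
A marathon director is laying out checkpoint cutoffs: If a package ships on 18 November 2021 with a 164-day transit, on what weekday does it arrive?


Start: 2021-11-18 (Thursday)
Step 1 - find target date: add 164 days
  2021-11-18 + 164 days = 2022-05-01
Step 2 - day of week:
  164 mod 7 = 3
  Thursday + 3 days -> Sunday
Result: Sunday (2022-05-01)

Sunday


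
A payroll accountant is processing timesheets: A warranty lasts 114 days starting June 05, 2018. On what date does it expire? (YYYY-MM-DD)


Start: 2018-06-05
Adding 114 days
Days remaining in June: 25
After June: 89 days still to add
July 2018: 31 days, 58 remaining
August 2018: 31 days, 27 remaining
September 2018 has 30 days, need 27
Result: 2018-09-27

2018-09-27


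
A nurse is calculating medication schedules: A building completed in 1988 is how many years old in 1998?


Birth year: 1988
Current year: 1998
Age = current year - birth year
Age = 1998 - 1988 = 10

10


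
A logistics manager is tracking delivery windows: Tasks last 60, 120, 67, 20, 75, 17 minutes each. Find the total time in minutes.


Durations: 60, 120, 67, 20, 75, 17
Running sum: 60
+ 120 = 180
+ 67 = 247
+ 20 = 267
+ 75 = 342
+ 17 = 359
Total duration: 359 minutes
That is 5 hours and 59 minutes

359


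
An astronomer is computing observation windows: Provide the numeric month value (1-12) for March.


Calendar month order:
2. February
3. March <--
4. April
March is month number 3

3


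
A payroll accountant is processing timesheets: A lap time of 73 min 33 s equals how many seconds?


Minutes: 73
Seconds: 33
Convert minutes to seconds: 73 x 60 = 4380
Add remaining seconds: 4380 + 33 = 4413

4413


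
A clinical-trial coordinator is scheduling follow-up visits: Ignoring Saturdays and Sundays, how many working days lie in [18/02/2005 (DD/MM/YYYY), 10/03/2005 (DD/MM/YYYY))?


Start: 2005-02-18 (Friday)
End (exclusive): 2005-03-10 (Thursday)
Total calendar days: 20
Full weeks: 20 // 7 = 2 -> 10 weekdays
Remaining 6 days starting on Friday:
  Fri(w), Sat(-), Sun(-), Mon(w), Tue(w), Wed(w) -> 4 weekdays
Total business days: 10 + 4 = 14

14


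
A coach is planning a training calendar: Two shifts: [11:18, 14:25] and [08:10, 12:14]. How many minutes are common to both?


Interval A: [678, 865] minutes from midnight
Interval B: [490, 734] minutes from midnight
Overlap start = max(678, 490) = 678
Overlap end = min(865, 734) = 734
Overlap = 734 - 678 = 56 minutes

56


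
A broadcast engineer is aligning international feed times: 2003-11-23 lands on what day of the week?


Date: 2003-11-23
January 1, 2003 is a Wednesday
Day of year: 327
Offset from Jan 1: 326 days
326 mod 7 = 4
Result: Sunday

Sunday


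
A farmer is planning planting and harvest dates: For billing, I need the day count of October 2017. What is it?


Month: October
Year: 2017
October is a 31-day month
Total: 31 days

31


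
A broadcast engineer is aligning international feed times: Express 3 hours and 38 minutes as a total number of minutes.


Hours: 3
Extra minutes: 38
Minutes per hour: 60
Hours to minutes: 3 x 60 = 180
Total: 180 + 38 = 218

218


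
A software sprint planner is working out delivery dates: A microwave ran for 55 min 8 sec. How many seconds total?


Minutes: 55
Extra seconds: 8
Seconds per minute: 60
Minutes to seconds: 55 x 60 = 3300
Total: 3300 + 8 = 3308

3308


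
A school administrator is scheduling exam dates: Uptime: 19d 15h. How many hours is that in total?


Days: 19
Extra hours: 15
Hours per day: 24
Days to hours: 19 x 24 = 456
Total: 456 + 15 = 471

471


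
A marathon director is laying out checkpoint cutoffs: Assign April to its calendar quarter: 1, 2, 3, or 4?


Month: April (month 4)
Q1: January-March (months 1-3)
Q2: April-June (months 4-6)
Q3: July-September (months 7-9)
Q4: October-December (months 10-12)
Month 4 falls in Q2

2


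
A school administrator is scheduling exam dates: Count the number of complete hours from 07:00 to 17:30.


Start: 07:00
End: 17:30
Hour difference: 17 - 7 = 10 hours
Minute difference: 30 - 0 = 30 minutes
Total minutes: 630
Complete hours: 630 / 60 = 10 (remainder 30)

10


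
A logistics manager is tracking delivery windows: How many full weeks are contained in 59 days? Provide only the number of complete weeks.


Total days: 59
Days per week: 7
Division: 59 / 7 = 8 remainder 3
Complete weeks: 8
Remaining days: 3

8


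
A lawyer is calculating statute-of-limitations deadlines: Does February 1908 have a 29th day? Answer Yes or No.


Year: 1908
Divisible by 4? 1908 / 4 = 477.0 -> Yes
Divisible by 100? 1908 / 100 = 19.08 -> No
Divisible by 4 but not 100, so it IS a leap year

Yes


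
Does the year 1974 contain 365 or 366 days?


Year: 1974
Check leap year rules:
Divisible by 4? No
1974 is not a leap year
Days: 365

365


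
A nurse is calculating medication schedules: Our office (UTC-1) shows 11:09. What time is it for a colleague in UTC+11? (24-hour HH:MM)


Local time: 11:09 at UTC-1 (offset -1h)
Target zone: UTC+11 (offset 11h)
Difference: 11 - (-1) = 12 hours
Calculation: 11 + (12) = 23
Result: 23:09

23:09


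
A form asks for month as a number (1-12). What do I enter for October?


Calendar month order:
9. September
10. October <--
11. November
October is month number 10

10


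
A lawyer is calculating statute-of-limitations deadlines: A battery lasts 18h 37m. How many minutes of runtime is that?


Hours: 18
Extra minutes: 37
Minutes per hour: 60
Hours to minutes: 18 x 60 = 1080
Total: 1080 + 37 = 1117

1117


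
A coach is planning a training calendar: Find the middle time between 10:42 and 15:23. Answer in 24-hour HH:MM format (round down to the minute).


Start time: 10:42 = 642 minutes from midnight
End time: 15:23 = 923 minutes from midnight
Sum: 642 + 923 = 1565
Midpoint: 1565 / 2 = 782 minutes
Convert: 782 / 60 = 13 hours, 2 minutes
Result: 13:02

13:02


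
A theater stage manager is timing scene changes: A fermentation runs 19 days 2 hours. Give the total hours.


Days: 19
Extra hours: 2
Hours per day: 24
Days to hours: 19 x 24 = 456
Total: 456 + 2 = 458

458


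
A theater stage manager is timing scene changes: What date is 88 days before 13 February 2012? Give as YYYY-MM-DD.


Start: 2012-02-13
Subtracting 88 days
Days already passed in February: 13
After going back through February: 75 more days to subtract
January 2012: 31 days, 44 remaining
December 2011: 31 days, 13 remaining
November 2011 has 30 days, need 13
Result: 2011-11-17

2011-11-17


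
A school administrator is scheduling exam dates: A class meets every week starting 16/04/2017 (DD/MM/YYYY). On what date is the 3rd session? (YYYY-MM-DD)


First occurrence: 2017-04-16 (occurrence 1)
Each occurrence is 7 days after the previous.
Occurrence 3 is 2 weeks after the first.
2 weeks = 14 days
2017-04-16 + 14 days = 2017-04-30

2017-04-30


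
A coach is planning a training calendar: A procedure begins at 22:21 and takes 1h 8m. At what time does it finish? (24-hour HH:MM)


Start time: 22:21
Adding: 1 hours 8 minutes
Minutes: 21 + 8 = 29
Hours: 22 + 1 + 0 = 23
Result: 23:29

23:29


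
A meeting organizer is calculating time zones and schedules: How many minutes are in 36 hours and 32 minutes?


Hours: 36
Minutes: 32
Convert hours to minutes: 36 x 60 = 2160
Add remaining minutes: 2160 + 32 = 2192

2192


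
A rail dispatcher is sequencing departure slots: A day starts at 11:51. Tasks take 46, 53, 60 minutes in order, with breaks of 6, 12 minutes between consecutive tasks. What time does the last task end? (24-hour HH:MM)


Start: 11:51 = 711 min from midnight
  after task 1 (46 min): 12:37
  after break (6 min): 12:43
  after task 2 (53 min): 13:36
  after break (12 min): 13:48
  after task 3 (60 min): 14:48
Total elapsed: 177 minutes
End time: 14:48

14:48


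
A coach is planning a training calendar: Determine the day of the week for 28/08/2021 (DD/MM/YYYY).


Date: 2021-08-28
January 1, 2021 is a Friday
Day of year: 240
Offset from Jan 1: 239 days
239 mod 7 = 1
Result: Saturday

Saturday


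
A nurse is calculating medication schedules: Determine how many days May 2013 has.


Month: May
Year: 2013
May is a 31-day month
Total: 31 days

31


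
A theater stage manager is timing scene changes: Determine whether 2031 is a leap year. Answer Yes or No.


Year: 2031
Divisible by 4? 2031 / 4 = 507.75 -> No
Not divisible by 4, so NOT a leap year

No


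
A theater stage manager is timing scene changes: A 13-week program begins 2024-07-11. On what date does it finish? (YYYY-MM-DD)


Start: 2024-07-11
Weeks to add: 13
Convert to days: 13 x 7 = 91 days
Add 91 days to 2024-07-11
Result: 2024-10-10

2024-10-10


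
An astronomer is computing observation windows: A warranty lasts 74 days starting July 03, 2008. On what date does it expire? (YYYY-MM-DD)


Start: 2008-07-03
Adding 74 days
Days remaining in July: 28
After July: 46 days still to add
August 2008: 31 days, 15 remaining
September 2008 has 30 days, need 15
Result: 2008-09-15

2008-09-15


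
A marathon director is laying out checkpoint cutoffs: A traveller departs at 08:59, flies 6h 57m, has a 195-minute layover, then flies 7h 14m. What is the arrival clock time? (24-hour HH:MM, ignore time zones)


Depart: 08:59
Leg 1: +417 min -> 15:56
Layover: +195 min -> 19:11
Leg 2: +434 min -> 02:25
Total travel: 1046 minutes = 17h 26m
Arrival: 02:25

02:25


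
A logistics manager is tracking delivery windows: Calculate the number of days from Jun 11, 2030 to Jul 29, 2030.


Start date: 2030-06-11
End date: 2030-07-29
Jun 2030: +20 days
Jul 2030: +28 days
Total: 48 days

48


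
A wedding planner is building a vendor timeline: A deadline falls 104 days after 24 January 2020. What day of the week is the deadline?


Start: 2020-01-24 (Friday)
Step 1 - find target date: add 104 days
  2020-01-24 + 104 days = 2020-05-07
Step 2 - day of week:
  104 mod 7 = 6
  Friday + 6 days -> Thursday
Result: Thursday (2020-05-07)

Thursday


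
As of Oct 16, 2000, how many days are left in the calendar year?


Start: October 16, 2000
End: December 31, 2000
Days left in October: 15
November: 30
December: 31
Sum of remaining months: 61
Total: 15 + 61 = 76

76


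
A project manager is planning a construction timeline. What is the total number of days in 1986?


Year: 1986
Check leap year rules:
Divisible by 4? No
1986 is not a leap year
Days: 365

365


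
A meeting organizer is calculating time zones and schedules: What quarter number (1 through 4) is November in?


Month: November (month 11)
Q1: January-March (months 1-3)
Q2: April-June (months 4-6)
Q3: July-September (months 7-9)
Q4: October-December (months 10-12)
Month 11 falls in Q4

4


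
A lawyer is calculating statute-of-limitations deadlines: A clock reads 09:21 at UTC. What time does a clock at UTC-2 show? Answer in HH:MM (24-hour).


Local time: 09:21 at UTC (offset 0h)
Target zone: UTC-2 (offset -2h)
Difference: -2 - (0) = -2 hours
Calculation: 9 + (-2) = 7
Result: 07:21

07:21


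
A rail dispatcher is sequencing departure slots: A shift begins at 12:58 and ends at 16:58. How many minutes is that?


Start time: 12:58 = 778 minutes from midnight
End time: 16:58 = 1018 minutes from midnight
Difference: 1018 - 778 = 240 minutes
That is 4 hours and 0 minutes

240


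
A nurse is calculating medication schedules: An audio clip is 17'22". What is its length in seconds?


Minutes: 17
Seconds: 22
Convert minutes to seconds: 17 x 60 = 1020
Add remaining seconds: 1020 + 22 = 1042

1042


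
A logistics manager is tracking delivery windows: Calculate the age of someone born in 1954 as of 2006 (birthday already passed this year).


Birth year: 1954
Current year: 2006
Age = current year - birth year
Age = 2006 - 1954 = 52

52


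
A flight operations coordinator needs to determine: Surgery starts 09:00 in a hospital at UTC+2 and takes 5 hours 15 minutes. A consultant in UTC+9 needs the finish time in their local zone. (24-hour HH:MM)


Start: 09:00 in UTC+2
Step 1 - add duration:
  minutes: 0 + 15 = 15
  hours: 9 + 5 + 0 = 14
  end in UTC+2: 14:15
Step 2 - convert UTC+2 -> UTC+9:
  offset difference: 9 - (2) = 7 hours
  14 + (7) = 21 -> mod 24 = 21
Result: 21:15 in UTC+9

21:15


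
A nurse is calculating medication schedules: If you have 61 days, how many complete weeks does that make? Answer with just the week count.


Total days: 61
Days per week: 7
Division: 61 / 7 = 8 remainder 5
Complete weeks: 8
Remaining days: 5

8


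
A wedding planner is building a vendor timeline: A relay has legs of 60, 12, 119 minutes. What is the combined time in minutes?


Durations: 60, 12, 119
Running sum: 60
+ 12 = 72
+ 119 = 191
Total duration: 191 minutes
That is 3 hours and 11 minutes

191


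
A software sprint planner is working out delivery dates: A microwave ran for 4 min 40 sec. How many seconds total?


Minutes: 4
Extra seconds: 40
Seconds per minute: 60
Minutes to seconds: 4 x 60 = 240
Total: 240 + 40 = 280

280


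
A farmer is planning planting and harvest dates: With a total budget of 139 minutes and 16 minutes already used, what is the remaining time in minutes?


Total budget: 139 minutes
Time used: 16 minutes
Remaining: 139 - 16 = 123 minutes
Percent used: 11.5%
Percent remaining: 88.5%

123
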